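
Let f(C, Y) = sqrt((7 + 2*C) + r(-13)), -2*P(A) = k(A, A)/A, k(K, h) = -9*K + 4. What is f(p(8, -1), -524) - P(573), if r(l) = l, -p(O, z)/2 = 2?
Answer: -5153/1146 + I*sqrt(14) ≈ -4.4965 + 3.7417*I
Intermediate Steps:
k(K, h) = 4 - 9*K
p(O, z) = -4 (p(O, z) = -2*2 = -4)
P(A) = -(4 - 9*A)/(2*A)
f(C, Y) = sqrt(-6 + 2*C) (f(C, Y) = sqrt((7 + 2*C) - 13) = sqrt(-6 + 2*C))
f(p(8, -1), -524) - P(573) = sqrt(-6 + 2*(-4)) - (9/2 - 2/573) = sqrt(-6 - 8) - (9/2 - 2*1/573) = sqrt(-14) - (9/2 - 2/573) = I*sqrt(14) - 1*5153/1146 = I*sqrt(14) - 5153/1146 = -5153/1146 + I*sqrt(14)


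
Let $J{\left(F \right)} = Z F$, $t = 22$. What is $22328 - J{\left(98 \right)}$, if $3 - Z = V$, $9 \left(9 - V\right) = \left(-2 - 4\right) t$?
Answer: $\frac{73060}{3} \approx 24353.0$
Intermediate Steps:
$V = \frac{71}{3}$ ($V = 9 - \frac{\left(-2 - 4\right) 22}{9} = 9 - \frac{\left(-6\right) 22}{9} = 9 - - \frac{44}{3} = 9 + \frac{44}{3} = \frac{71}{3} \approx 23.667$)
$Z = - \frac{62}{3}$ ($Z = 3 - \frac{71}{3} = - \frac{62}{3} \approx -20.667$)
$J{\left(F \right)} = - \frac{62 F}{3}$
$22328 - J{\left(98 \right)} = 22328 - \left(- \frac{62}{3}\right) 98 = 22328 - - \frac{6076}{3} = 22328 + \frac{6076}{3} = \frac{73060}{3}$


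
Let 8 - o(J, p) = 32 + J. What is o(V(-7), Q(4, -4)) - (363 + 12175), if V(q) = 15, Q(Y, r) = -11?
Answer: -12577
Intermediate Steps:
o(J, p) = -24 - J (o(J, p) = 8 - (32 + J) = 8 + (-32 - J) = -24 - J)
o(V(-7), Q(4, -4)) - (363 + 12175) = (-24 - 1*15) - (363 + 12175) = (-24 - 15) - 1*12538 = -39 - 12538 = -12577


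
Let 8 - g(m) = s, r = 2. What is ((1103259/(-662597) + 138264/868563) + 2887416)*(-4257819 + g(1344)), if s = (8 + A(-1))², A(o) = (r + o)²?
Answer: -2358486035104174457627188/191835746037 ≈ -1.2294e+13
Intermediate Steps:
A(o) = (2 + o)²
s = 81 (s = (8 + (2 - 1)²)² = (8 + 1²)² = (8 + 1)² = 9² = 81)
g(m) = -73 (g(m) = 8 - 1*81 = 8 - 81 = -73)
((1103259/(-662597) + 138264/868563) + 2887416)*(-4257819 + g(1344)) = ((1103259/(-662597) + 138264/868563) + 2887416)*(-4257819 - 73) = ((1103259*(-1/662597) + 138264*(1/868563)) + 2887416)*(-4257892) = ((-1103259/662597 + 46088/289521) + 2887416)*(-4257892) = (-288878878403/191835746037 + 2887416)*(-4257892) = (553909313600291989/191835746037)*(-4257892) = -2358486035104174457627188/191835746037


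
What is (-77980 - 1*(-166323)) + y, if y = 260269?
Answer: 348612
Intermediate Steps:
(-77980 - 1*(-166323)) + y = (-77980 - 1*(-166323)) + 260269 = (-77980 + 166323) + 260269 = 88343 + 260269 = 348612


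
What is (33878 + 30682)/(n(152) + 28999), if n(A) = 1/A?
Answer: 3271040/1469283 ≈ 2.2263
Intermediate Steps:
(33878 + 30682)/(n(152) + 28999) = (33878 + 30682)/(1/152 + 28999) = 64560/(1/152 + 28999) = 64560/(4407849/152) = 64560*(152/4407849) = 3271040/1469283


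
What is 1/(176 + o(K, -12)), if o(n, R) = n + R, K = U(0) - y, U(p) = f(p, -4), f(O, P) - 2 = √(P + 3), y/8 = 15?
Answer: 46/2117 - I/2117 ≈ 0.021729 - 0.00047237*I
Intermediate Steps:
y = 120 (y = 8*15 = 120)
f(O, P) = 2 + √(3 + P) (f(O, P) = 2 + √(P + 3) = 2 + √(3 + P))
U(p) = 2 + I (U(p) = 2 + √(3 - 4) = 2 + √(-1) = 2 + I)
K = -118 + I (K = (2 + I) - 1*120 = (2 + I) - 120 = -118 + I ≈ -118.0 + 1.0*I)
o(n, R) = R + n
1/(176 + o(K, -12)) = 1/(176 + (-12 + (-118 + I))) = 1/(176 + (-130 + I)) = 1/(46 + I) = (46 - I)/2117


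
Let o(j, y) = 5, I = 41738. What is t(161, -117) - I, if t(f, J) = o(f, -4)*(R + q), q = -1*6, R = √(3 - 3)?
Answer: -41768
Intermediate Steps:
R = 0 (R = √0 = 0)
q = -6
t(f, J) = -30 (t(f, J) = 5*(0 - 6) = 5*(-6) = -30)
t(161, -117) - I = -30 - 1*41738 = -30 - 41738 = -41768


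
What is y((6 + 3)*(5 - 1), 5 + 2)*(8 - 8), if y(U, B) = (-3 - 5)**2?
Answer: 0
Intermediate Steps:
y(U, B) = 64 (y(U, B) = (-8)**2 = 64)
y((6 + 3)*(5 - 1), 5 + 2)*(8 - 8) = 64*(8 - 8) = 64*0 = 0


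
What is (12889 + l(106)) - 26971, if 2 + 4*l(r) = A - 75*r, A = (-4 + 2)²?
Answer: -16069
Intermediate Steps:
A = 4 (A = (-2)² = 4)
l(r) = ½ - 75*r/4 (l(r) = -½ + (4 - 75*r)/4 = -½ + (1 - 75*r/4) = ½ - 75*r/4)
(12889 + l(106)) - 26971 = (12889 + (½ - 75/4*106)) - 26971 = (12889 + (½ - 3975/2)) - 26971 = (12889 - 1987) - 26971 = 10902 - 26971 = -16069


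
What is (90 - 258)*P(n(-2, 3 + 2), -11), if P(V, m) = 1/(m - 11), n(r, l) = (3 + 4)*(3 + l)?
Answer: 84/11 ≈ 7.6364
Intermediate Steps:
n(r, l) = 21 + 7*l (n(r, l) = 7*(3 + l) = 21 + 7*l)
P(V, m) = 1/(-11 + m)
(90 - 258)*P(n(-2, 3 + 2), -11) = (90 - 258)/(-11 - 11) = -168/(-22) = -168*(-1/22) = 84/11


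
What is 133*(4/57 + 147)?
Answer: 58681/3 ≈ 19560.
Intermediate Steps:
133*(4/57 + 147) = 133*(8383/57) = 58681/3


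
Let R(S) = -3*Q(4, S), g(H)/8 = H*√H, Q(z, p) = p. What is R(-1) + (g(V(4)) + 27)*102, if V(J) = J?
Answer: 9285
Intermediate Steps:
g(H) = 8*H^(3/2) (g(H) = 8*(H*√H) = 8*H^(3/2))
R(S) = -3*S
R(-1) + (g(V(4)) + 27)*102 = -3*(-1) + (8*4^(3/2) + 27)*102 = 3 + (8*8 + 27)*102 = 3 + (64 + 27)*102 = 3 + 91*102 = 3 + 9282 = 9285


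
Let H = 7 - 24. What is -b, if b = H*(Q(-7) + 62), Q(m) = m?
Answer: 935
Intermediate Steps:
H = -17
b = -935 (b = -17*(-7 + 62) = -17*55 = -935)
-b = -1*(-935) = 935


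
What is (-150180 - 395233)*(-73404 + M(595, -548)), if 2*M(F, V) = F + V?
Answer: 80045357293/2 ≈ 4.0023e+10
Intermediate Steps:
M(F, V) = F/2 + V/2 (M(F, V) = (F + V)/2 = F/2 + V/2)
(-150180 - 395233)*(-73404 + M(595, -548)) = (-150180 - 395233)*(-73404 + ((½)*595 + (½)*(-548))) = -545413*(-73404 + (595/2 - 274)) = -545413*(-73404 + 47/2) = -545413*(-146761/2) = 80045357293/2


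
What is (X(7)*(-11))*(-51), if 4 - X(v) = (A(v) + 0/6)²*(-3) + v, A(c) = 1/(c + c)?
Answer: -328185/196 ≈ -1674.4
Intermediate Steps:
A(c) = 1/(2*c)
X(v) = 4 - v + 3/(4*v²) (X(v) = 4 - ((1/(2*v) + 0/6)²*(-3) + v) = 4 - ((1/(2*v) + 0*(⅙))²*(-3) + v) = 4 - ((1/(2*v) + 0)²*(-3) + v) = 4 - ((1/(2*v))²*(-3) + v) = 4 - ((1/(4*v²))*(-3) + v) = 4 - (-3/(4*v²) + v) = 4 - (v - 3/(4*v²)) = 4 + (-v + 3/(4*v²)) = 4 - v + 3/(4*v²))
(X(7)*(-11))*(-51) = ((4 - 1*7 + (¾)/7²)*(-11))*(-51) = ((4 - 7 + (¾)*(1/49))*(-11))*(-51) = ((4 - 7 + 3/196)*(-11))*(-51) = -585/196*(-11)*(-51) = (6435/196)*(-51) = -328185/196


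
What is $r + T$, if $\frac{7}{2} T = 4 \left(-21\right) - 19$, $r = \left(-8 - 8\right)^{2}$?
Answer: $\frac{1586}{7} \approx 226.57$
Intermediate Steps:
$r = 256$ ($r = \left(-16\right)^{2} = 256$)
$T = - \frac{206}{7}$ ($T = \frac{2 \left(4 \left(-21\right) - 19\right)}{7} = \frac{2 \left(-84 - 19\right)}{7} = \frac{2}{7} \left(-103\right) = - \frac{206}{7} \approx -29.429$)
$r + T = 256 - \frac{206}{7} = \frac{1586}{7}$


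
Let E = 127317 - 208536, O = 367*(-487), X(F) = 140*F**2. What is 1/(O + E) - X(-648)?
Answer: -15281448698881/259948 ≈ -5.8787e+7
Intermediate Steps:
O = -178729
E = -81219
1/(O + E) - X(-648) = 1/(-178729 - 81219) - 140*(-648)**2 = 1/(-259948) - 140*419904 = -1/259948 - 1*58786560 = -1/259948 - 58786560 = -15281448698881/259948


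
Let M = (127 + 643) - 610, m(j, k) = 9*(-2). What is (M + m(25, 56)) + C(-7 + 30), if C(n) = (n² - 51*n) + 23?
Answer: -479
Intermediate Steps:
m(j, k) = -18
C(n) = 23 + n² - 51*n
M = 160 (M = 770 - 610 = 160)
(M + m(25, 56)) + C(-7 + 30) = (160 - 18) + (23 + (-7 + 30)² - 51*(-7 + 30)) = 142 + (23 + 23² - 51*23) = 142 + (23 + 529 - 1173) = 142 - 621 = -479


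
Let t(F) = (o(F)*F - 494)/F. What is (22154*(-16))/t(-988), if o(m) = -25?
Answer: 708928/49 ≈ 14468.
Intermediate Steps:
t(F) = (-494 - 25*F)/F (t(F) = (-25*F - 494)/F = (-494 - 25*F)/F)
(22154*(-16))/t(-988) = (22154*(-16))/(-25 - 494/(-988)) = -354464/(-25 - 494*(-1/988)) = -354464/(-25 + 1/2) = -354464/(-49/2) = -354464*(-2/49) = 708928/49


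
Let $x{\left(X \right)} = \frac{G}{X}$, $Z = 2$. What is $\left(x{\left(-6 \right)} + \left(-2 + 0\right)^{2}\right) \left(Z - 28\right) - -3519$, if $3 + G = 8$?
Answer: $\frac{10310}{3} \approx 3436.7$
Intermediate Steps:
$G = 5$ ($G = -3 + 8 = 5$)
$x{\left(X \right)} = \frac{5}{X}$
$\left(x{\left(-6 \right)} + \left(-2 + 0\right)^{2}\right) \left(Z - 28\right) - -3519 = \left(\frac{5}{-6} + \left(-2 + 0\right)^{2}\right) \left(2 - 28\right) - -3519 = \left(5 \left(- \frac{1}{6}\right) + \left(-2\right)^{2}\right) \left(-26\right) + 3519 = \left(- \frac{5}{6} + 4\right) \left(-26\right) + 3519 = \frac{19}{6} \left(-26\right) + 3519 = - \frac{247}{3} + 3519 = \frac{10310}{3}$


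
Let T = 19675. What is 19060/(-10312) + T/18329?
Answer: -36615535/47252162 ≈ -0.77490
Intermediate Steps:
19060/(-10312) + T/18329 = 19060/(-10312) + 19675/18329 = 19060*(-1/10312) + 19675*(1/18329) = -4765/2578 + 19675/18329 = -36615535/47252162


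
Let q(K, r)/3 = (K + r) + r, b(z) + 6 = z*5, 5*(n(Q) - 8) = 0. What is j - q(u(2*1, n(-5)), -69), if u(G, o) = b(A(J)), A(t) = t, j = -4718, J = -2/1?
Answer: -4256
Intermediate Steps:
J = -2 (J = -2*1 = -2)
n(Q) = 8 (n(Q) = 8 + (⅕)*0 = 8 + 0 = 8)
b(z) = -6 + 5*z (b(z) = -6 + z*5 = -6 + 5*z)
u(G, o) = -16 (u(G, o) = -6 + 5*(-2) = -6 - 10 = -16)
q(K, r) = 3*K + 6*r (q(K, r) = 3*((K + r) + r) = 3*(K + 2*r) = 3*K + 6*r)
j - q(u(2*1, n(-5)), -69) = -4718 - (3*(-16) + 6*(-69)) = -4718 - (-48 - 414) = -4718 - 1*(-462) = -4718 + 462 = -4256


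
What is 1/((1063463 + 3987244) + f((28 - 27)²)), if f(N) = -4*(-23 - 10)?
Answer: 1/5050839 ≈ 1.9799e-7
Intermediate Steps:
f(N) = 132 (f(N) = -4*(-33) = 132)
1/((1063463 + 3987244) + f((28 - 27)²)) = 1/((1063463 + 3987244) + 132) = 1/(5050707 + 132) = 1/5050839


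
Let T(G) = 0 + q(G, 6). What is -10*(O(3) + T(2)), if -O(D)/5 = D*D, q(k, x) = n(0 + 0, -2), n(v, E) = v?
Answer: 450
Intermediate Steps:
q(k, x) = 0 (q(k, x) = 0 + 0 = 0)
O(D) = -5*D² (O(D) = -5*D*D = -5*D²)
T(G) = 0 (T(G) = 0 + 0 = 0)
-10*(O(3) + T(2)) = -10*(-5*3² + 0) = -10*(-5*9 + 0) = -10*(-45 + 0) = -10*(-45) = 450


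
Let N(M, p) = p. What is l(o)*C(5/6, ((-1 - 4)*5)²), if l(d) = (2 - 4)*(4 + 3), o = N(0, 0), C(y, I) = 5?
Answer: -70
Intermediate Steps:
o = 0
l(d) = -14 (l(d) = -2*7 = -14)
l(o)*C(5/6, ((-1 - 4)*5)²) = -14*5 = -70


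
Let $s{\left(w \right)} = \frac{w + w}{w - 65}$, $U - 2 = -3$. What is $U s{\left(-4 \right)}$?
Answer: $- \frac{8}{69} \approx -0.11594$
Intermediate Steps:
$U = -1$ ($U = 2 - 3 = -1$)
$s{\left(w \right)} = \frac{2 w}{-65 + w}$
$U s{\left(-4 \right)} = - \frac{2 \left(-4\right)}{-65 - 4} = - \frac{2 \left(-4\right)}{-69} = - \frac{2 \left(-4\right) \left(-1\right)}{69} = \left(-1\right) \frac{8}{69} = - \frac{8}{69}$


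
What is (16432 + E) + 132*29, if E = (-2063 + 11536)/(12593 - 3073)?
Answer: 192884673/9520 ≈ 20261.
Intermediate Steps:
E = 9473/9520 ≈ 0.99506
(16432 + E) + 132*29 = (16432 + 9473/9520) + 132*29 = 156442113/9520 + 3828 = 192884673/9520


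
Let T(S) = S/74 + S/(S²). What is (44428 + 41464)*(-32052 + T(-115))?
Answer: -11714630322774/4255 ≈ -2.7531e+9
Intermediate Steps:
T(S) = 1/S + S/74 (T(S) = S*(1/74) + S/S² = S/74 + 1/S = 1/S + S/74)
(44428 + 41464)*(-32052 + T(-115)) = (44428 + 41464)*(-32052 + (1/(-115) + (1/74)*(-115))) = 85892*(-32052 + (-1/115 - 115/74)) = 85892*(-32052 - 13299/8510) = 85892*(-272775819/8510) = -11714630322774/4255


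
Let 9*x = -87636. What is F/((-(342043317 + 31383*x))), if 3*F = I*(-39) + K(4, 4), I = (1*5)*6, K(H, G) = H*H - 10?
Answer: 388/36456585 ≈ 1.0643e-5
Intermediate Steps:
x = -29212/3 (x = (1/9)*(-87636) = -29212/3 ≈ -9737.3)
K(H, G) = -10 + H**2 (K(H, G) = H**2 - 10 = -10 + H**2)
I = 30 (I = 5*6 = 30)
F = -388 (F = (30*(-39) + (-10 + 4**2))/3 = (-1170 + (-10 + 16))/3 = (-1170 + 6)/3 = (1/3)*(-1164) = -388)
F/((-(342043317 + 31383*x))) = -388*(-1/(31383*(-29212/3 + 10899))) = -388/((-31383/(1/(3485/3)))) = -388/((-31383/3/3485)) = -388/((-31383*3485/3)) = -388/(-36456585) = -388*(-1/36456585) = 388/36456585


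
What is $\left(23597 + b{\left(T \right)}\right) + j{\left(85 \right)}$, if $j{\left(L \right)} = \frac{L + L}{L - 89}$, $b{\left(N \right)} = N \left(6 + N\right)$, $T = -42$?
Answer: $\frac{50133}{2} \approx 25067.0$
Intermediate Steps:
$j{\left(L \right)} = \frac{2 L}{-89 + L}$
$\left(23597 + b{\left(T \right)}\right) + j{\left(85 \right)} = \left(23597 - 42 \left(6 - 42\right)\right) + 2 \cdot 85 \frac{1}{-89 + 85} = \left(23597 - -1512\right) + 2 \cdot 85 \frac{1}{-4} = \left(23597 + 1512\right) + 2 \cdot 85 \left(- \frac{1}{4}\right) = 25109 - \frac{85}{2} = \frac{50133}{2}$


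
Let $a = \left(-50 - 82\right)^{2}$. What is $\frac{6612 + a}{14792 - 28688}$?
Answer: $- \frac{2003}{1158} \approx -1.7297$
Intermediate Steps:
$a = 17424$ ($a = \left(-132\right)^{2} = 17424$)
$\frac{6612 + a}{14792 - 28688} = \frac{6612 + 17424}{14792 - 28688} = \frac{24036}{-13896} = 24036 \left(- \frac{1}{13896}\right) = - \frac{2003}{1158}$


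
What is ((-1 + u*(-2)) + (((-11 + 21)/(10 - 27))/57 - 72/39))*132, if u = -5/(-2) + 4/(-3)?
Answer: -2876544/4199 ≈ -685.05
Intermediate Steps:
u = 7/6 (u = -5*(-½) + 4*(-⅓) = 5/2 - 4/3 = 7/6 ≈ 1.1667)
((-1 + u*(-2)) + (((-11 + 21)/(10 - 27))/57 - 72/39))*132 = ((-1 + (7/6)*(-2)) + (((-11 + 21)/(10 - 27))/57 - 72/39))*132 = ((-1 - 7/3) + ((10/(-17))*(1/57) - 72*1/39))*132 = (-10/3 + ((10*(-1/17))*(1/57) - 24/13))*132 = (-10/3 + (-10/17*1/57 - 24/13))*132 = (-10/3 + (-10/969 - 24/13))*132 = (-10/3 - 23386/12597)*132 = -21792/4199*132 = -2876544/4199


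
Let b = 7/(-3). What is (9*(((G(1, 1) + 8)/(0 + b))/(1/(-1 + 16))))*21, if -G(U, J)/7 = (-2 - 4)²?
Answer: 296460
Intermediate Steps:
G(U, J) = -252 (G(U, J) = -7*(-2 - 4)² = -7*(-6)² = -7*36 = -252)
b = -7/3 (b = 7*(-⅓) = -7/3 ≈ -2.3333)
(9*(((G(1, 1) + 8)/(0 + b))/(1/(-1 + 16))))*21 = (9*(((-252 + 8)/(0 - 7/3))/(1/(-1 + 16))))*21 = (9*((-244/(-7/3))/(1/15)))*21 = (9*((-244*(-3/7))/(1/15)))*21 = (9*((732/7)*15))*21 = (9*(10980/7))*21 = (98820/7)*21 = 296460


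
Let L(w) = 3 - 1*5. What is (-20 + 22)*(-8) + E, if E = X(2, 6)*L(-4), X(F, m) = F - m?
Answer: -8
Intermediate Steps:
L(w) = -2 (L(w) = 3 - 5 = -2)
E = 8 (E = (2 - 1*6)*(-2) = (2 - 6)*(-2) = -4*(-2) = 8)
(-20 + 22)*(-8) + E = (-20 + 22)*(-8) + 8 = 2*(-8) + 8 = -16 + 8 = -8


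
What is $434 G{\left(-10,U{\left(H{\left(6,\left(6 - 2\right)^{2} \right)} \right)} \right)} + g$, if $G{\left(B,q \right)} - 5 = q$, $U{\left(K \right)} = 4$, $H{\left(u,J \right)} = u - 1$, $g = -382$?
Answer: $3524$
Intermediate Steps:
$H{\left(u,J \right)} = -1 + u$
$G{\left(B,q \right)} = 5 + q$
$434 G{\left(-10,U{\left(H{\left(6,\left(6 - 2\right)^{2} \right)} \right)} \right)} + g = 434 \left(5 + 4\right) - 382 = 434 \cdot 9 - 382 = 3906 - 382 = 3524$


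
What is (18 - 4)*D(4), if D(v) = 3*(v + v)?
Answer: 336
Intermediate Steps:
D(v) = 6*v (D(v) = 3*(2*v) = 6*v)
(18 - 4)*D(4) = (18 - 4)*(6*4) = 14*24 = 336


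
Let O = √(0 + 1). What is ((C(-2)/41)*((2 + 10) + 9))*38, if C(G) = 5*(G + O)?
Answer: -3990/41 ≈ -97.317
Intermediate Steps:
O = 1 (O = √1 = 1)
C(G) = 5 + 5*G (C(G) = 5*(G + 1) = 5*(1 + G) = 5 + 5*G)
((C(-2)/41)*((2 + 10) + 9))*38 = (((5 + 5*(-2))/41)*((2 + 10) + 9))*38 = (((5 - 10)*(1/41))*(12 + 9))*38 = (-5*1/41*21)*38 = -5/41*21*38 = -105/41*38 = -3990/41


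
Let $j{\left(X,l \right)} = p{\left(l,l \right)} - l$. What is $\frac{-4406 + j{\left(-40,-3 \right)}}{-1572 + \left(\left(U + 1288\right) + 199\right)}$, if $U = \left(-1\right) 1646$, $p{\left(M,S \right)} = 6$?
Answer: $\frac{4397}{1731} \approx 2.5401$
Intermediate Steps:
$U = -1646$
$j{\left(X,l \right)} = 6 - l$
$\frac{-4406 + j{\left(-40,-3 \right)}}{-1572 + \left(\left(U + 1288\right) + 199\right)} = \frac{-4406 + \left(6 - -3\right)}{-1572 + \left(\left(-1646 + 1288\right) + 199\right)} = \frac{-4406 + \left(6 + 3\right)}{-1572 + \left(-358 + 199\right)} = \frac{-4406 + 9}{-1572 - 159} = - \frac{4397}{-1731} = \left(-4397\right) \left(- \frac{1}{1731}\right) = \frac{4397}{1731}$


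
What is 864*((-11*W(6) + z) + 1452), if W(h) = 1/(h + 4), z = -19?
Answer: 6185808/5 ≈ 1.2372e+6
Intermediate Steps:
W(h) = 1/(4 + h)
864*((-11*W(6) + z) + 1452) = 864*((-11/(4 + 6) - 19) + 1452) = 864*((-11/10 - 19) + 1452) = 864*(-201/10 + 1452) = 864*(14319/10) = 6185808/5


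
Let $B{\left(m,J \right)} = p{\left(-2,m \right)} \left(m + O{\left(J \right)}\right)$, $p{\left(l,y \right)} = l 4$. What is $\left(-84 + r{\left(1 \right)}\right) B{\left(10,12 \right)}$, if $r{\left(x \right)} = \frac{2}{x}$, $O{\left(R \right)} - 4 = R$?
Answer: $17056$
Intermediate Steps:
$O{\left(R \right)} = 4 + R$
$p{\left(l,y \right)} = 4 l$
$B{\left(m,J \right)} = -32 - 8 J - 8 m$ ($B{\left(m,J \right)} = 4 \left(-2\right) \left(m + \left(4 + J\right)\right) = - 8 \left(4 + J + m\right) = -32 - 8 J - 8 m$)
$\left(-84 + r{\left(1 \right)}\right) B{\left(10,12 \right)} = \left(-84 + \frac{2}{1}\right) \left(-32 - 96 - 80\right) = \left(-84 + 2 \cdot 1\right) \left(-32 - 96 - 80\right) = \left(-84 + 2\right) \left(-208\right) = \left(-82\right) \left(-208\right) = 17056$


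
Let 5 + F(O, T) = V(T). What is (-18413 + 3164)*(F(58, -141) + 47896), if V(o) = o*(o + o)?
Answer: -1336620597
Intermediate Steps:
V(o) = 2*o**2 (V(o) = o*(2*o) = 2*o**2)
F(O, T) = -5 + 2*T**2
(-18413 + 3164)*(F(58, -141) + 47896) = (-18413 + 3164)*((-5 + 2*(-141)**2) + 47896) = -15249*((-5 + 2*19881) + 47896) = -15249*((-5 + 39762) + 47896) = -15249*(39757 + 47896) = -15249*87653 = -1336620597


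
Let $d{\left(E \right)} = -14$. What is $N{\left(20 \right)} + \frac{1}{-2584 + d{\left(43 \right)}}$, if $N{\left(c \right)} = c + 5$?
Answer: $\frac{64949}{2598} \approx 25.0$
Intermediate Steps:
$N{\left(c \right)} = 5 + c$
$N{\left(20 \right)} + \frac{1}{-2584 + d{\left(43 \right)}} = \left(5 + 20\right) + \frac{1}{-2584 - 14} = 25 + \frac{1}{-2598} = 25 - \frac{1}{2598} = \frac{64949}{2598}$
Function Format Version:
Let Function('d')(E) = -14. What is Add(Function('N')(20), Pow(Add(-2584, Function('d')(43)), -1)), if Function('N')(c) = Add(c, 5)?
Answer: Rational(64949, 2598) ≈ 25.000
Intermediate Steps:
Function('N')(c) = Add(5, c)
Add(Function('N')(20), Pow(Add(-2584, Function('d')(43)), -1)) = Add(Add(5, 20), Pow(Add(-2584, -14), -1)) = Add(25, Pow(-2598, -1)) = Add(25, Rational(-1, 2598)) = Rational(64949, 2598)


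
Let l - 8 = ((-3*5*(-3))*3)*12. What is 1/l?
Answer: 1/1628 ≈ 0.00061425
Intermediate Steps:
l = 1628 (l = 8 + ((-3*5*(-3))*3)*12 = 8 + (-15*(-3)*3)*12 = 8 + (45*3)*12 = 8 + 135*12 = 8 + 1620 = 1628)
1/l = 1/1628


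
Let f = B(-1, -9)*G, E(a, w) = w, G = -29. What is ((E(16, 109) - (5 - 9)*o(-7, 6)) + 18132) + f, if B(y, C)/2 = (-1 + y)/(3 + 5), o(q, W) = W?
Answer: 36559/2 ≈ 18280.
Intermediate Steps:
B(y, C) = -¼ + y/4 (B(y, C) = 2*((-1 + y)/(3 + 5)) = 2*((-1 + y)/8) = 2*((-1 + y)*(⅛)) = 2*(-⅛ + y/8) = -¼ + y/4)
f = 29/2 (f = (-¼ + (¼)*(-1))*(-29) = (-¼ - ¼)*(-29) = -½*(-29) = 29/2 ≈ 14.500)
((E(16, 109) - (5 - 9)*o(-7, 6)) + 18132) + f = ((109 - (5 - 9)*6) + 18132) + 29/2 = ((109 - (-4)*6) + 18132) + 29/2 = ((109 - 1*(-24)) + 18132) + 29/2 = ((109 + 24) + 18132) + 29/2 = (133 + 18132) + 29/2 = 18265 + 29/2 = 36559/2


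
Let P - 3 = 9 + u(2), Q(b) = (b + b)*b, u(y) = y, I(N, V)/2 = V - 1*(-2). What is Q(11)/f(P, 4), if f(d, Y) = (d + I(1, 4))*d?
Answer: 121/182 ≈ 0.66483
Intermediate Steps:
I(N, V) = 4 + 2*V (I(N, V) = 2*(V - 1*(-2)) = 2*(V + 2) = 2*(2 + V) = 4 + 2*V)
Q(b) = 2*b² (Q(b) = (2*b)*b = 2*b²)
P = 14 (P = 3 + (9 + 2) = 3 + 11 = 14)
f(d, Y) = d*(12 + d) (f(d, Y) = (d + (4 + 2*4))*d = (d + (4 + 8))*d = (d + 12)*d = (12 + d)*d = d*(12 + d))
Q(11)/f(P, 4) = (2*11²)/((14*(12 + 14))) = (2*121)/((14*26)) = 242/364 = 242*(1/364) = 121/182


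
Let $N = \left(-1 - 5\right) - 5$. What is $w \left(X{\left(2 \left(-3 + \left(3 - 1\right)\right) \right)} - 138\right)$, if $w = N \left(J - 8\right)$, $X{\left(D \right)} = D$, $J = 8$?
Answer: $0$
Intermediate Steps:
$N = -11$ ($N = -6 - 5 = -11$)
$w = 0$ ($w = - 11 \left(8 - 8\right) = \left(-11\right) 0 = 0$)
$w \left(X{\left(2 \left(-3 + \left(3 - 1\right)\right) \right)} - 138\right) = 0 \left(2 \left(-3 + \left(3 - 1\right)\right) - 138\right) = 0 \left(2 \left(-3 + 2\right) - 138\right) = 0 \left(2 \left(-1\right) - 138\right) = 0 \left(-2 - 138\right) = 0 \left(-140\right) = 0$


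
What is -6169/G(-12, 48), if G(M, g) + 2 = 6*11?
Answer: -6169/64 ≈ -96.391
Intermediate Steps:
G(M, g) = 64 (G(M, g) = -2 + 6*11 = -2 + 66 = 64)
-6169/G(-12, 48) = -6169/64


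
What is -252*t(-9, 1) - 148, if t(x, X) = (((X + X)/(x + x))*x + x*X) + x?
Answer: 4136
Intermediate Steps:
t(x, X) = X + x + X*x (t(x, X) = (((2*X)/((2*x)))*x + X*x) + x = (((2*X)*(1/(2*x)))*x + X*x) + x = ((X/x)*x + X*x) + x = (X + X*x) + x = X + x + X*x)
-252*t(-9, 1) - 148 = -252*(1 - 9 + 1*(-9)) - 148 = -252*(1 - 9 - 9) - 148 = -252*(-17) - 148 = 4284 - 148 = 4136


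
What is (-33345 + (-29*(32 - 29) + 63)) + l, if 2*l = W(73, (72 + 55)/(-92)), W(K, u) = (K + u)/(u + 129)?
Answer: -783564269/23482 ≈ -33369.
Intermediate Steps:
W(K, u) = (K + u)/(129 + u)
l = 6589/23482 (l = ((73 + (72 + 55)/(-92))/(129 + (72 + 55)/(-92)))/2 = ((73 + 127*(-1/92))/(129 + 127*(-1/92)))/2 = ((73 - 127/92)/(129 - 127/92))/2 = ((6589/92)/(11741/92))/2 = ((92/11741)*(6589/92))/2 = (½)*(6589/11741) = 6589/23482 ≈ 0.28060)
(-33345 + (-29*(32 - 29) + 63)) + l = (-33345 + (-29*(32 - 29) + 63)) + 6589/23482 = (-33345 + (-29*3 + 63)) + 6589/23482 = (-33345 + (-87 + 63)) + 6589/23482 = (-33345 - 24) + 6589/23482 = -33369 + 6589/23482 = -783564269/23482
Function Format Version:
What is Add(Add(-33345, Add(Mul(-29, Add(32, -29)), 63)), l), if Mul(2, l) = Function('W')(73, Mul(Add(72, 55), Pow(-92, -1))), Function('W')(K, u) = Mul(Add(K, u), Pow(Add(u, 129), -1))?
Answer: Rational(-783564269, 23482) ≈ -33369.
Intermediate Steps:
Function('W')(K, u) = Mul(Pow(Add(129, u), -1), Add(K, u)) (Function('W')(K, u) = Mul(Add(K, u), Pow(Add(129, u), -1)) = Mul(Pow(Add(129, u), -1), Add(K, u)))
l = Rational(6589, 23482) (l = Mul(Rational(1, 2), Mul(Pow(Add(129, Mul(Add(72, 55), Pow(-92, -1))), -1), Add(73, Mul(Add(72, 55), Pow(-92, -1))))) = Mul(Rational(1, 2), Mul(Pow(Add(129, Mul(127, Rational(-1, 92))), -1), Add(73, Mul(127, Rational(-1, 92))))) = Mul(Rational(1, 2), Mul(Pow(Add(129, Rational(-127, 92)), -1), Add(73, Rational(-127, 92)))) = Mul(Rational(1, 2), Mul(Pow(Rational(11741, 92), -1), Rational(6589, 92))) = Mul(Rational(1, 2), Mul(Rational(92, 11741), Rational(6589, 92))) = Mul(Rational(1, 2), Rational(6589, 11741)) = Rational(6589, 23482) ≈ 0.28060)
Add(Add(-33345, Add(Mul(-29, Add(32, -29)), 63)), l) = Add(Add(-33345, Add(Mul(-29, Add(32, -29)), 63)), Rational(6589, 23482)) = Add(Add(-33345, Add(Mul(-29, 3), 63)), Rational(6589, 23482)) = Add(Add(-33345, Add(-87, 63)), Rational(6589, 23482)) = Add(Add(-33345, -24), Rational(6589, 23482)) = Add(-33369, Rational(6589, 23482)) = Rational(-783564269, 23482)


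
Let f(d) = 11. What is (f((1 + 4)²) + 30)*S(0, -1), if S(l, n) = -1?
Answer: -41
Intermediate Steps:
(f((1 + 4)²) + 30)*S(0, -1) = (11 + 30)*(-1) = 41*(-1) = -41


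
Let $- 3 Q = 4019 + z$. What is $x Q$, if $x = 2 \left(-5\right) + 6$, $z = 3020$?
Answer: $\frac{28156}{3} \approx 9385.3$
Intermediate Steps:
$x = -4$ ($x = -10 + 6 = -4$)
$Q = - \frac{7039}{3}$ ($Q = - \frac{4019 + 3020}{3} = \left(- \frac{1}{3}\right) 7039 = - \frac{7039}{3} \approx -2346.3$)
$x Q = \left(-4\right) \left(- \frac{7039}{3}\right) = \frac{28156}{3}$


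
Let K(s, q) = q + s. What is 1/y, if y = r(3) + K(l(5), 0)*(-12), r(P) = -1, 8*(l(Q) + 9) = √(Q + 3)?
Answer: 107/11431 + 3*√2/11431 ≈ 0.0097317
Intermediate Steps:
l(Q) = -9 + √(3 + Q)/8 (l(Q) = -9 + √(Q + 3)/8 = -9 + √(3 + Q)/8)
y = 107 - 3*√2 (y = -1 + (0 + (-9 + √(3 + 5)/8))*(-12) = -1 + (0 + (-9 + √8/8))*(-12) = -1 + (0 + (-9 + (2*√2)/8))*(-12) = -1 + (0 + (-9 + √2/4))*(-12) = -1 + (-9 + √2/4)*(-12) = -1 + (108 - 3*√2) = 107 - 3*√2 ≈ 102.76)
1/y = 1/(107 - 3*√2)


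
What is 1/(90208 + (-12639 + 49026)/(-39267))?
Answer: 4363/393573461 ≈ 1.1086e-5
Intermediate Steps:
1/(90208 + (-12639 + 49026)/(-39267)) = 1/(90208 + 36387*(-1/39267)) = 1/(90208 - 4043/4363) = 1/(393573461/4363) = 4363/393573461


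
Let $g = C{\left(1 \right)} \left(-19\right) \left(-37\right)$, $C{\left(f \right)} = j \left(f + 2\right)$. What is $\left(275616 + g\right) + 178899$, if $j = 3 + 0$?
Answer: $460842$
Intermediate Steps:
$j = 3$
$C{\left(f \right)} = 6 + 3 f$ ($C{\left(f \right)} = 3 \left(f + 2\right) = 3 \left(2 + f\right) = 6 + 3 f$)
$g = 6327$ ($g = \left(6 + 3 \cdot 1\right) \left(-19\right) \left(-37\right) = \left(6 + 3\right) \left(-19\right) \left(-37\right) = 9 \left(-19\right) \left(-37\right) = \left(-171\right) \left(-37\right) = 6327$)
$\left(275616 + g\right) + 178899 = \left(275616 + 6327\right) + 178899 = 281943 + 178899 = 460842$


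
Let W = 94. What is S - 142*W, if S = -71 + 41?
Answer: -13378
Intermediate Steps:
S = -30
S - 142*W = -30 - 142*94 = -30 - 13348 = -13378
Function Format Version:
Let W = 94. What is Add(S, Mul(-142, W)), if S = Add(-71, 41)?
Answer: -13378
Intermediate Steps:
S = -30
Add(S, Mul(-142, W)) = Add(-30, Mul(-142, 94)) = Add(-30, -13348) = -13378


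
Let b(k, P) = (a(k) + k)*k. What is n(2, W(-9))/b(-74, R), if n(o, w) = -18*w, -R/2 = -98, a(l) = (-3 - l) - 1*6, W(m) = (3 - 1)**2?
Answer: -4/37 ≈ -0.10811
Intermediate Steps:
W(m) = 4 (W(m) = 2**2 = 4)
a(l) = -9 - l (a(l) = (-3 - l) - 6 = -9 - l)
R = 196 (R = -2*(-98) = 196)
b(k, P) = -9*k (b(k, P) = ((-9 - k) + k)*k = -9*k)
n(2, W(-9))/b(-74, R) = (-18*4)/((-9*(-74))) = -72/666 = -72*1/666 = -4/37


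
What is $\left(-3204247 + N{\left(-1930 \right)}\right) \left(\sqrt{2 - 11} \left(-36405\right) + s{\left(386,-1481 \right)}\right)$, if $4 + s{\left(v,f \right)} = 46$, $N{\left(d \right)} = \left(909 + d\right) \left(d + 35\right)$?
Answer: $-53316984 + 138643200180 i \approx -5.3317 \cdot 10^{7} + 1.3864 \cdot 10^{11} i$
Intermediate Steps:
$N{\left(d \right)} = \left(35 + d\right) \left(909 + d\right)$ ($N{\left(d \right)} = \left(909 + d\right) \left(35 + d\right) = \left(35 + d\right) \left(909 + d\right)$)
$s{\left(v,f \right)} = 42$ ($s{\left(v,f \right)} = -4 + 46 = 42$)
$\left(-3204247 + N{\left(-1930 \right)}\right) \left(\sqrt{2 - 11} \left(-36405\right) + s{\left(386,-1481 \right)}\right) = \left(-3204247 + \left(31815 + \left(-1930\right)^{2} + 944 \left(-1930\right)\right)\right) \left(\sqrt{2 - 11} \left(-36405\right) + 42\right) = \left(-3204247 + \left(31815 + 3724900 - 1821920\right)\right) \left(\sqrt{-9} \left(-36405\right) + 42\right) = \left(-3204247 + 1934795\right) \left(3 i \left(-36405\right) + 42\right) = - 1269452 \left(- 109215 i + 42\right) = - 1269452 \left(42 - 109215 i\right) = -53316984 + 138643200180 i$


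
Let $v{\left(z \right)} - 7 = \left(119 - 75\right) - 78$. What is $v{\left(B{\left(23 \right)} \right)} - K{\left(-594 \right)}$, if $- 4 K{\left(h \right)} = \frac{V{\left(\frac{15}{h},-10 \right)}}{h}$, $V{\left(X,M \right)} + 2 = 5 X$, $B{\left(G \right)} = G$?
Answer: $- \frac{12701675}{470448} \approx -26.999$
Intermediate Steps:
$v{\left(z \right)} = -27$ ($v{\left(z \right)} = 7 + \left(\left(119 - 75\right) - 78\right) = 7 + \left(44 - 78\right) = 7 - 34 = -27$)
$V{\left(X,M \right)} = -2 + 5 X$
$K{\left(h \right)} = - \frac{-2 + \frac{75}{h}}{4 h}$ ($K{\left(h \right)} = - \frac{\left(-2 + 5 \frac{15}{h}\right) \frac{1}{h}}{4} = - \frac{\left(-2 + \frac{75}{h}\right) \frac{1}{h}}{4} = - \frac{\frac{1}{h} \left(-2 + \frac{75}{h}\right)}{4} = - \frac{-2 + \frac{75}{h}}{4 h}$)
$v{\left(B{\left(23 \right)} \right)} - K{\left(-594 \right)} = -27 - \frac{-75 + 2 \left(-594\right)}{4 \cdot 352836} = -27 - \frac{1}{4} \cdot \frac{1}{352836} \left(-75 - 1188\right) = -27 - \frac{1}{4} \cdot \frac{1}{352836} \left(-1263\right) = -27 - - \frac{421}{470448} = -27 + \frac{421}{470448} = - \frac{12701675}{470448}$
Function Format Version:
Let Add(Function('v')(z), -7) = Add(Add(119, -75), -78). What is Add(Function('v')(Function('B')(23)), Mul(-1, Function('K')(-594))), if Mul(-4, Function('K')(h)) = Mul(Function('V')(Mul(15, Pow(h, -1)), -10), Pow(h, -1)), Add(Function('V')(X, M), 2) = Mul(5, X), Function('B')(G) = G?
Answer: Rational(-12701675, 470448) ≈ -26.999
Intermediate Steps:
Function('v')(z) = -27 (Function('v')(z) = Add(7, Add(Add(119, -75), -78)) = Add(7, Add(44, -78)) = Add(7, -34) = -27)
Function('V')(X, M) = Add(-2, Mul(5, X))
Function('K')(h) = Mul(Rational(-1, 4), Pow(h, -1), Add(-2, Mul(75, Pow(h, -1)))) (Function('K')(h) = Mul(Rational(-1, 4), Mul(Add(-2, Mul(5, Mul(15, Pow(h, -1)))), Pow(h, -1))) = Mul(Rational(-1, 4), Mul(Add(-2, Mul(75, Pow(h, -1))), Pow(h, -1))) = Mul(Rational(-1, 4), Mul(Pow(h, -1), Add(-2, Mul(75, Pow(h, -1))))) = Mul(Rational(-1, 4), Pow(h, -1), Add(-2, Mul(75, Pow(h, -1)))))
Add(Function('v')(Function('B')(23)), Mul(-1, Function('K')(-594))) = Add(-27, Mul(-1, Mul(Rational(1, 4), Pow(-594, -2), Add(-75, Mul(2, -594))))) = Add(-27, Mul(-1, Mul(Rational(1, 4), Rational(1, 352836), Add(-75, -1188)))) = Add(-27, Mul(-1, Mul(Rational(1, 4), Rational(1, 352836), -1263))) = Add(-27, Mul(-1, Rational(-421, 470448))) = Add(-27, Rational(421, 470448)) = Rational(-12701675, 470448)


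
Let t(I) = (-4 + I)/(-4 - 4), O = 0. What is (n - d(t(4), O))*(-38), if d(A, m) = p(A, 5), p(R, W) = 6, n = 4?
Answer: 76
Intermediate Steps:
t(I) = ½ - I/8 (t(I) = (-4 + I)/(-8) = (-4 + I)*(-⅛) = ½ - I/8)
d(A, m) = 6
(n - d(t(4), O))*(-38) = (4 - 1*6)*(-38) = (4 - 6)*(-38) = -2*(-38) = 76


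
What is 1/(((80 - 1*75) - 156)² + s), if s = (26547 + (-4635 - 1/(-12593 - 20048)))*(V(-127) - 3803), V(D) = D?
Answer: -32641/2810108053049 ≈ -1.1616e-8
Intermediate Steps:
s = -2810852300490/32641 (s = (26547 + (-4635 - 1/(-12593 - 20048)))*(-127 - 3803) = (26547 + (-4635 - 1/(-32641)))*(-3930) = (26547 + (-4635 - 1*(-1/32641)))*(-3930) = (26547 + (-4635 + 1/32641))*(-3930) = (26547 - 151291034/32641)*(-3930) = (715229593/32641)*(-3930) = -2810852300490/32641 ≈ -8.6114e+7)
1/(((80 - 1*75) - 156)² + s) = 1/(((80 - 1*75) - 156)² - 2810852300490/32641) = 1/(((80 - 75) - 156)² - 2810852300490/32641) = 1/((5 - 156)² - 2810852300490/32641) = 1/((-151)² - 2810852300490/32641) = 1/(22801 - 2810852300490/32641) = 1/(-2810108053049/32641) = -32641/2810108053049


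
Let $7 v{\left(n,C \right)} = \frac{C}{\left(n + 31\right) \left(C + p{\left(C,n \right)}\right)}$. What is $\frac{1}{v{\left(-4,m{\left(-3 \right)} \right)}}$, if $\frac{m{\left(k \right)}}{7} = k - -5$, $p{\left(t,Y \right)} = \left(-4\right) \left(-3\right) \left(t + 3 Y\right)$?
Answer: $513$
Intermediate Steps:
$p{\left(t,Y \right)} = 12 t + 36 Y$ ($p{\left(t,Y \right)} = 12 \left(t + 3 Y\right) = 12 t + 36 Y$)
$m{\left(k \right)} = 35 + 7 k$ ($m{\left(k \right)} = 7 \left(k - -5\right) = 7 \left(k + 5\right) = 7 \left(5 + k\right) = 35 + 7 k$)
$v{\left(n,C \right)} = \frac{C}{7 \left(31 + n\right) \left(13 C + 36 n\right)}$ ($v{\left(n,C \right)} = \frac{C \frac{1}{\left(n + 31\right) \left(C + \left(12 C + 36 n\right)\right)}}{7} = \frac{C \frac{1}{\left(31 + n\right) \left(13 C + 36 n\right)}}{7} = \frac{C \frac{1}{31 + n} \frac{1}{13 C + 36 n}}{7} = \frac{C}{7 \left(31 + n\right) \left(13 C + 36 n\right)}$)
$\frac{1}{v{\left(-4,m{\left(-3 \right)} \right)}} = \frac{1}{\frac{1}{7} \left(35 + 7 \left(-3\right)\right) \frac{1}{36 \left(-4\right)^{2} + 403 \left(35 + 7 \left(-3\right)\right) + 1116 \left(-4\right) + 13 \left(35 + 7 \left(-3\right)\right) \left(-4\right)}} = \frac{1}{\frac{1}{7} \left(35 - 21\right) \frac{1}{36 \cdot 16 + 403 \left(35 - 21\right) - 4464 + 13 \left(35 - 21\right) \left(-4\right)}} = \frac{1}{\frac{1}{7} \cdot 14 \frac{1}{576 + 403 \cdot 14 - 4464 + 13 \cdot 14 \left(-4\right)}} = \frac{1}{\frac{1}{7} \cdot 14 \frac{1}{576 + 5642 - 4464 - 728}} = \frac{1}{\frac{1}{7} \cdot 14 \cdot \frac{1}{1026}} = \frac{1}{\frac{1}{513}} = 513$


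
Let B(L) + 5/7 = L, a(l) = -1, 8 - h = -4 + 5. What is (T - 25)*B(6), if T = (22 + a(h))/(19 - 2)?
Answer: -14948/119 ≈ -125.61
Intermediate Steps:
h = 7 (h = 8 - (-4 + 5) = 8 - 1*1 = 8 - 1 = 7)
B(L) = -5/7 + L
T = 21/17 (T = (22 - 1)/(19 - 2) = 21/17 ≈ 1.2353)
(T - 25)*B(6) = (21/17 - 25)*(-5/7 + 6) = -404/17*37/7 = -14948/119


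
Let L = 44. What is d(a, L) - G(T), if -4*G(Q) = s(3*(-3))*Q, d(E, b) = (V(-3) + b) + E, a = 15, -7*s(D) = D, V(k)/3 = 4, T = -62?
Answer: 715/14 ≈ 51.071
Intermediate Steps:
V(k) = 12 (V(k) = 3*4 = 12)
s(D) = -D/7
d(E, b) = 12 + E + b (d(E, b) = (12 + b) + E = 12 + E + b)
G(Q) = -9*Q/28 (G(Q) = -(-3*(-3)/7)*Q/4 = -(-1/7*(-9))*Q/4 = -9*Q/28)
d(a, L) - G(T) = (12 + 15 + 44) - (-9)*(-62)/28 = 71 - 1*279/14 = 71 - 279/14 = 715/14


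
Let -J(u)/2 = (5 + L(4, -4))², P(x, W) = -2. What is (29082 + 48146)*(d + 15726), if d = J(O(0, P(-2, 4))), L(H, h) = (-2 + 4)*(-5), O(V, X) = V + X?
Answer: 1210626128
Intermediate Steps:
L(H, h) = -10 (L(H, h) = 2*(-5) = -10)
J(u) = -50 (J(u) = -2*(5 - 10)² = -2*(-5)² = -2*25 = -50)
d = -50
(29082 + 48146)*(d + 15726) = (29082 + 48146)*(-50 + 15726) = 77228*15676 = 1210626128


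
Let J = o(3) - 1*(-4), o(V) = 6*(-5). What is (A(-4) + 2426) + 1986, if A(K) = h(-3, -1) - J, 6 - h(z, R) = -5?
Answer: 4449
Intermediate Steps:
o(V) = -30
J = -26 (J = -30 - 1*(-4) = -30 + 4 = -26)
h(z, R) = 11 (h(z, R) = 6 - 1*(-5) = 6 + 5 = 11)
A(K) = 37 (A(K) = 11 - 1*(-26) = 11 + 26 = 37)
(A(-4) + 2426) + 1986 = (37 + 2426) + 1986 = 2463 + 1986 = 4449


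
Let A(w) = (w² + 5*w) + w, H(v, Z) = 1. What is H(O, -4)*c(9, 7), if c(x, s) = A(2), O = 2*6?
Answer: 16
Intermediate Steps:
O = 12
A(w) = w² + 6*w
c(x, s) = 16 (c(x, s) = 2*(6 + 2) = 2*8 = 16)
H(O, -4)*c(9, 7) = 1*16 = 16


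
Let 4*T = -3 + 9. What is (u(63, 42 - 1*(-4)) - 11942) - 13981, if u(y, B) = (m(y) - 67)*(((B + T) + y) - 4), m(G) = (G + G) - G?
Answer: -26349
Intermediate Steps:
T = 3/2 (T = (-3 + 9)/4 = (¼)*6 = 3/2 ≈ 1.5000)
m(G) = G (m(G) = 2*G - G = G)
u(y, B) = (-67 + y)*(-5/2 + B + y) (u(y, B) = (y - 67)*(((B + 3/2) + y) - 4) = (-67 + y)*(((3/2 + B) + y) - 4) = (-67 + y)*((3/2 + B + y) - 4) = (-67 + y)*(-5/2 + B + y))
(u(63, 42 - 1*(-4)) - 11942) - 13981 = ((335/2 + 63² - 67*(42 - 1*(-4)) - 139/2*63 + (42 - 1*(-4))*63) - 11942) - 13981 = ((335/2 + 3969 - 67*(42 + 4) - 8757/2 + (42 + 4)*63) - 11942) - 13981 = ((335/2 + 3969 - 67*46 - 8757/2 + 46*63) - 11942) - 13981 = ((335/2 + 3969 - 3082 - 8757/2 + 2898) - 11942) - 13981 = (-426 - 11942) - 13981 = -12368 - 13981 = -26349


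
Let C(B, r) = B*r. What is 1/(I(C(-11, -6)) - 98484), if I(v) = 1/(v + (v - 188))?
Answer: -56/5515105 ≈ -1.0154e-5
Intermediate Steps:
I(v) = 1/(-188 + 2*v) (I(v) = 1/(v + (-188 + v)) = 1/(-188 + 2*v))
1/(I(C(-11, -6)) - 98484) = 1/(1/(2*(-94 - 11*(-6))) - 98484) = 1/(1/(2*(-94 + 66)) - 98484) = 1/((½)/(-28) - 98484) = 1/((½)*(-1/28) - 98484) = 1/(-1/56 - 98484) = 1/(-5515105/56) = -56/5515105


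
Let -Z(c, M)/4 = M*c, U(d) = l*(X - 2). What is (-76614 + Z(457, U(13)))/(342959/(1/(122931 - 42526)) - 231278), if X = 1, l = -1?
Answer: -78442/27575387117 ≈ -2.8446e-6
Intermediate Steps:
U(d) = 1 (U(d) = -(1 - 2) = -1*(-1) = 1)
Z(c, M) = -4*M*c
(-76614 + Z(457, U(13)))/(342959/(1/(122931 - 42526)) - 231278) = (-76614 - 4*1*457)/(342959/(1/(122931 - 42526)) - 231278) = (-76614 - 1828)/(342959/(1/80405) - 231278) = -78442/(342959/(1/80405) - 231278) = -78442/(342959*80405 - 231278) = -78442/(27575618395 - 231278) = -78442/27575387117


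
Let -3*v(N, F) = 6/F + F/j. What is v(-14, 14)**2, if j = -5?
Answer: 6889/11025 ≈ 0.62485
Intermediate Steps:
v(N, F) = -2/F + F/15 (v(N, F) = -(6/F + F/(-5))/3 = -(6/F + F*(-1/5))/3 = -(6/F - F/5)/3 = -2/F + F/15)
v(-14, 14)**2 = (-2/14 + (1/15)*14)**2 = (-2*1/14 + 14/15)**2 = (-1/7 + 14/15)**2 = (83/105)**2 = 6889/11025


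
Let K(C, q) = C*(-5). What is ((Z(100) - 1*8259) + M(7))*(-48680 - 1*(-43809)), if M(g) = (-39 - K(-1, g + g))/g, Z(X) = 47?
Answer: 280218888/7 ≈ 4.0031e+7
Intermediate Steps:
K(C, q) = -5*C
M(g) = -44/g (M(g) = (-39 - (-5)*(-1))/g = (-39 - 1*5)/g = (-39 - 5)/g = -44/g)
((Z(100) - 1*8259) + M(7))*(-48680 - 1*(-43809)) = ((47 - 1*8259) - 44/7)*(-48680 - 1*(-43809)) = ((47 - 8259) - 44*⅐)*(-48680 + 43809) = (-8212 - 44/7)*(-4871) = -57528/7*(-4871) = 280218888/7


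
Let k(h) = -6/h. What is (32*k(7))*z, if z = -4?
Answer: 768/7 ≈ 109.71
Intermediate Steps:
(32*k(7))*z = (32*(-6/7))*(-4) = -192/7*(-4) = 768/7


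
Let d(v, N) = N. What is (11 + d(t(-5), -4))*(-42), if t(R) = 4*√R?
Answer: -294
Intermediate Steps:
(11 + d(t(-5), -4))*(-42) = (11 - 4)*(-42) = 7*(-42) = -294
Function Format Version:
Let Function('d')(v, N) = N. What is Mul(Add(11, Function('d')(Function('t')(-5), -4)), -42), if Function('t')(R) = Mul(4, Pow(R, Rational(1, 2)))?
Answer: -294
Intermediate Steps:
Mul(Add(11, Function('d')(Function('t')(-5), -4)), -42) = Mul(Add(11, -4), -42) = Mul(7, -42) = -294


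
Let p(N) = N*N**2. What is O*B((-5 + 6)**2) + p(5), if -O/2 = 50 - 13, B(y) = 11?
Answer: -689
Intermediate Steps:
O = -74 (O = -2*(50 - 13) = -2*37 = -74)
p(N) = N**3
O*B((-5 + 6)**2) + p(5) = -74*11 + 5**3 = -814 + 125 = -689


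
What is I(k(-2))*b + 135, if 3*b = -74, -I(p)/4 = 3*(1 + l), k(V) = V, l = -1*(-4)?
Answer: 1615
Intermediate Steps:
l = 4
I(p) = -60 (I(p) = -12*(1 + 4) = -12*5 = -4*15 = -60)
b = -74/3 (b = (⅓)*(-74) = -74/3 ≈ -24.667)
I(k(-2))*b + 135 = -60*(-74/3) + 135 = 1480 + 135 = 1615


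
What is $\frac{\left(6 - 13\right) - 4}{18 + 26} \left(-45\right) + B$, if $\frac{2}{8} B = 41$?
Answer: $\frac{701}{4} \approx 175.25$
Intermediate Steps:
$B = 164$ ($B = 4 \cdot 41 = 164$)
$\frac{\left(6 - 13\right) - 4}{18 + 26} \left(-45\right) + B = \frac{\left(6 - 13\right) - 4}{18 + 26} \left(-45\right) + 164 = \frac{\left(6 - 13\right) - 4}{44} \left(-45\right) + 164 = \left(-7 - 4\right) \frac{1}{44} \left(-45\right) + 164 = \left(-11\right) \frac{1}{44} \left(-45\right) + 164 = \left(- \frac{1}{4}\right) \left(-45\right) + 164 = \frac{45}{4} + 164 = \frac{701}{4}$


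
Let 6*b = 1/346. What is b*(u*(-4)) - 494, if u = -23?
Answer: -256363/519 ≈ -493.96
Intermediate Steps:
b = 1/2076 (b = (⅙)/346 = (⅙)*(1/346) = 1/2076 ≈ 0.00048170)
b*(u*(-4)) - 494 = (-23*(-4))/2076 - 494 = (1/2076)*92 - 494 = 23/519 - 494 = -256363/519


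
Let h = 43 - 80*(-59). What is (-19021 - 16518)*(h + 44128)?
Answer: -1737537249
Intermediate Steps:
h = 4763 (h = 43 + 4720 = 4763)
(-19021 - 16518)*(h + 44128) = (-19021 - 16518)*(4763 + 44128) = -35539*48891 = -1737537249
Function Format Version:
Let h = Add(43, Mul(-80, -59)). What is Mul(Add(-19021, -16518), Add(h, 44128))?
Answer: -1737537249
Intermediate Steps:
h = 4763 (h = Add(43, 4720) = 4763)
Mul(Add(-19021, -16518), Add(h, 44128)) = Mul(Add(-19021, -16518), Add(4763, 44128)) = Mul(-35539, 48891) = -1737537249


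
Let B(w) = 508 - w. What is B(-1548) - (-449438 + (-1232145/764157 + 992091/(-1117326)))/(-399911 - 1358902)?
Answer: 114337194792245725549/55618388768207258 ≈ 2055.7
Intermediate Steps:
B(-1548) - (-449438 + (-1232145/764157 + 992091/(-1117326)))/(-399911 - 1358902) = (508 - 1*(-1548)) - (-449438 + (-1232145/764157 + 992091/(-1117326)))/(-399911 - 1358902) = (508 + 1548) - (-449438 + (-1232145*1/764157 + 992091*(-1/1117326)))/(-1758813) = 2056 - (-449438 + (-410715/254719 - 330697/372442))*(-1)/1758813 = 2056 - (-449438 - 237202325173/94868053798)*(-1)/1758813 = 2056 - (-42637545565190697)*(-1)/(94868053798*1758813) = 2056 - 1*14212515188396899/55618388768207258 = 2056 - 14212515188396899/55618388768207258 = 114337194792245725549/55618388768207258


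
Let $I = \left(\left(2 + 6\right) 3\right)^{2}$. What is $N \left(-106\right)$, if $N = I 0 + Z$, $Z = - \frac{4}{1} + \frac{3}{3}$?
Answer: $318$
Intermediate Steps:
$I = 576$ ($I = \left(8 \cdot 3\right)^{2} = 24^{2} = 576$)
$Z = -3$ ($Z = \left(-4\right) 1 + 3 \cdot \frac{1}{3} = -4 + 1 = -3$)
$N = -3$ ($N = 576 \cdot 0 - 3 = 0 - 3 = -3$)
$N \left(-106\right) = \left(-3\right) \left(-106\right) = 318$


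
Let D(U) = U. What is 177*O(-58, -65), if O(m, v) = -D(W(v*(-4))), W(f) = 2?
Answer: -354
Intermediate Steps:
O(m, v) = -2 (O(m, v) = -1*2 = -2)
177*O(-58, -65) = 177*(-2) = -354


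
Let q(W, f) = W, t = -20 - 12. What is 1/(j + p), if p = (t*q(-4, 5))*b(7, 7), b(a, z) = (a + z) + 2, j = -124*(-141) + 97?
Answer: 1/19629 ≈ 5.0945e-5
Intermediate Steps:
j = 17581 (j = 17484 + 97 = 17581)
t = -32
b(a, z) = 2 + a + z
p = 2048 (p = (-32*(-4))*(2 + 7 + 7) = 128*16 = 2048)
1/(j + p) = 1/(17581 + 2048) = 1/19629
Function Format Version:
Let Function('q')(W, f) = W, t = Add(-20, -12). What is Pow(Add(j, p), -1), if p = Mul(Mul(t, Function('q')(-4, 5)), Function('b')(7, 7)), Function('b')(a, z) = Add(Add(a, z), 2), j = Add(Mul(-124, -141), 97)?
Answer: Rational(1, 19629) ≈ 5.0945e-5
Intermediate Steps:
j = 17581 (j = Add(17484, 97) = 17581)
t = -32
Function('b')(a, z) = Add(2, a, z)
p = 2048 (p = Mul(Mul(-32, -4), Add(2, 7, 7)) = Mul(128, 16) = 2048)
Pow(Add(j, p), -1) = Pow(Add(17581, 2048), -1) = Pow(19629, -1) = Rational(1, 19629)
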